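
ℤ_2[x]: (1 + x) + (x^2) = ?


Add coefficients mod 2:
x^0: 1 + 0 = 1 (mod 2)
x^1: 1 + 0 = 1 (mod 2)
x^2: 0 + 1 = 1 (mod 2)
Result: 1 + x + x^2

f + g = 1 + x + x^2


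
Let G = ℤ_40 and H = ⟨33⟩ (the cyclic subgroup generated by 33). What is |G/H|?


|⟨33⟩| = n / gcd(33, 40) = 40 / 1 = 40
H is normal (ℤ_40 is abelian).
|G/H| = |G| / |H| = 40 / 40 = 1

|G/H| = 1


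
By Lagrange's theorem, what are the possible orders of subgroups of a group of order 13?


Lagrange's theorem: |H| divides |G|
|G| = 13
Divisors of 13: 1, 13

Possible subgroup orders: {1, 13}


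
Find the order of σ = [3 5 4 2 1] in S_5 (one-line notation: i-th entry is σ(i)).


Cycle decomposition: (1 3 4 2 5)
Cycle lengths: 5
Order = lcm(5) = 5

ord(σ) = 5


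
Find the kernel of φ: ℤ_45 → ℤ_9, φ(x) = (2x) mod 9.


Kernel = preimage of identity
ker(φ) = {x ∈ ℤ_45 : 2x ≡ 0 (mod 9)}. Since 9 | 45, φ is well-defined. The kernel is the cyclic subgroup ⟨9⟩ of ℤ_45 (order 5), i.e. {0, 9, 18, 27, 36}

ker(φ) = {0, 9, 18, 27, 36}


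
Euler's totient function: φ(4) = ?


φ(n) = count of k ∈ {1,...,n} with gcd(k,n)=1
Coprimes to 4: {1, 3}
Count: 2

φ(4) = 2


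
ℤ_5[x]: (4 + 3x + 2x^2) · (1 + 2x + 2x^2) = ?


Expand and collect like terms; reduce coefficients mod 5:
x^0: 4·1 = 4 ≡ 4 (mod 5)
x^1: 4·2 + 3·1 = 11 ≡ 1 (mod 5)
x^2: 4·2 + 3·2 + 2·1 = 16 ≡ 1 (mod 5)
x^3: 3·2 + 2·2 = 10 ≡ 0 (mod 5)
x^4: 2·2 = 4 ≡ 4 (mod 5)
Result: 4 + x + x^2 + 4x^4

f · g = 4 + x + x^2 + 4x^4


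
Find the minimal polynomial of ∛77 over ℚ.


∛77 satisfies x³ - 77 = 0, irreducible over ℚ (no rational root; 77 is not a perfect cube)

Minimal polynomial: x³ - 77


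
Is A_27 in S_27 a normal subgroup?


H = A_27 in S_27
A_27 has index 2 in S_27, and every subgroup of index 2 is normal

Yes, normal subgroup


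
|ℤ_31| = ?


ℤ_n has n elements.

|ℤ_31| = 31


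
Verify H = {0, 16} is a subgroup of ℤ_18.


Subgroup test for H = {0, 16} in (ℤ_18, +):
(1) 0 ∈ H? Yes
(2) Closure: for all a,b ∈ H, (a+b) mod 18 ∈ H? No  [counterexample: 16 + 16 = 14 ∉ H]
(3) Inverses: for all a ∈ H, -a mod 18 ∈ H? No

No, H is not a subgroup of ℤ_18


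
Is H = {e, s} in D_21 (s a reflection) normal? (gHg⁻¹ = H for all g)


H = {e, s} in D_21 (s a reflection)
r·s·r⁻¹ = sr⁻² ≠ s for n ≥ 3, so {e, s} is not closed under conjugation

No, not a normal subgroup


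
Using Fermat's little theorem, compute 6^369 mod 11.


Fermat's little theorem: if p is prime and gcd(a,p)=1, then a^(p-1) ≡ 1 (mod p)
p = 11 is prime, gcd(6,11) = 1
Reduce exponent: 369 mod 10 = 9
So 6^369 ≡ 6^9 (mod 11)
6^9 mod 11 = 2

6^369 ≡ 2 (mod 11)


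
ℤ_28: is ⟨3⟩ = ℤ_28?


g generates ℤ_n iff gcd(g, n) = 1
gcd(3, 28) = 1
Since gcd = 1, 3 is a generator.

Yes, 3 generates ℤ_28


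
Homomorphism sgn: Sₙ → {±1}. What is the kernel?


Kernel = preimage of identity
ker(sgn) = even permutations = Aₙ

ker(sgn) = Aₙ


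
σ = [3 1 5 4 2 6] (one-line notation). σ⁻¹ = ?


To find σ⁻¹, swap domain and range:
σ(1) = 3 → σ⁻¹(3) = 1
σ(2) = 1 → σ⁻¹(1) = 2
σ(3) = 5 → σ⁻¹(5) = 3
σ(4) = 4 → σ⁻¹(4) = 4
σ(5) = 2 → σ⁻¹(2) = 5
σ(6) = 6 → σ⁻¹(6) = 6

σ⁻¹ = [2 5 1 4 3 6]


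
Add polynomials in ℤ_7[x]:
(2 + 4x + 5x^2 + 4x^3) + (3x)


Add coefficients mod 7:
x^0: 2 + 0 = 2 (mod 7)
x^1: 4 + 3 = 0 (mod 7)
x^2: 5 + 0 = 5 (mod 7)
x^3: 4 + 0 = 4 (mod 7)
Result: 2 + 5x^2 + 4x^3

f + g = 2 + 5x^2 + 4x^3


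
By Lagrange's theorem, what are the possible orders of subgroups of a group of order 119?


Lagrange's theorem: |H| divides |G|
|G| = 119
Divisors of 119: 1, 7, 17, 119

Possible subgroup orders: {1, 7, 17, 119}


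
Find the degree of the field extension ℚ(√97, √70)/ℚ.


[ℚ(√97,√70):ℚ] = [ℚ(√97,√70):ℚ(√97)]·[ℚ(√97):ℚ] = 2·2 = 4

[ℚ(√97, √70)/ℚ] = 4


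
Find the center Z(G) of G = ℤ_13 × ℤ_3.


Z(G) = {g ∈ G | gx = xg for all x ∈ G}
Direct product of abelian groups is abelian, so Z(G) = G

Z(ℤ_13 × ℤ_3) = ℤ_13 × ℤ_3


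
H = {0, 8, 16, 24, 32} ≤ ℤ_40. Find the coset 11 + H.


11 + H = {11 + h (mod 40) : h ∈ H}
11+0=11, 11+8=19, 11+16=27, 11+24=35, 11+32=3
11 + H = {3, 11, 19, 27, 35} = 3 + H

11 + H = {3, 11, 19, 27, 35}


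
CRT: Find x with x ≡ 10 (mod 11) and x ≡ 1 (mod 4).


m₁ = 11, m₂ = 4, gcd = 1, so CRT applies. M = m₁·m₂ = 44
Let M₁ = M/m₁ = 4, M₂ = M/m₂ = 11
Find y₁ ≡ M₁⁻¹ (mod m₁): 4⁻¹ ≡ 3 (mod 11)
Find y₂ ≡ M₂⁻¹ (mod m₂): 11⁻¹ ≡ 3 (mod 4)
x = a₁·M₁·y₁ + a₂·M₂·y₂ = 10·4·3 + 1·11·3 = 153
Reduce mod 44: x ≡ 21
Check: 21 mod 11 = 10 ✓, 21 mod 4 = 1 ✓

x ≡ 21 (mod 44)


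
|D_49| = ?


|D_n| = 2n (n rotations and n reflections)
|D_49| = 2×49 = 98

|D_49| = 98


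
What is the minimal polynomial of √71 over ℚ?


√71 satisfies x² - 71 = 0, irreducible over ℚ since 71 is squarefree

Minimal polynomial: x² - 71


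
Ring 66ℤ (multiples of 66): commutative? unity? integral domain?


66ℤ is a commutative ring under +,× but has no multiplicative identity (1 ∉ 66ℤ); it has no zero divisors, but without unity it is not an integral domain
Commutative: Yes
Integral domain: No
Has unity: No

66ℤ (multiples of 66): Commutative=Yes, Unity=No


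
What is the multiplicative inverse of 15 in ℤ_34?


Use the extended Euclidean algorithm to write 1 = 15·s + 34·t; then s mod 34 is the inverse.
Euclidean algorithm:
  15 = 0·34 + 15
  34 = 2·15 + 4
  15 = 3·4 + 3
  4 = 1·3 + 1
  3 = 3·1 + 0
gcd(15,34) = 1
Back-substitution gives: 15·(-9) + 34·(4) = 1
So 15⁻¹ ≡ -9 ≡ 25 (mod 34)
Check: 15 × 25 = 375 ≡ 1 (mod 34) ✓

15⁻¹ ≡ 25 (mod 34)


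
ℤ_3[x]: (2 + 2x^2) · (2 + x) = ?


Expand and collect like terms; reduce coefficients mod 3:
x^0: 2·2 = 4 ≡ 1 (mod 3)
x^1: 2·1 + 0·2 = 2 ≡ 2 (mod 3)
x^2: 0·1 + 2·2 = 4 ≡ 1 (mod 3)
x^3: 2·1 = 2 ≡ 2 (mod 3)
Result: 1 + 2x + x^2 + 2x^3

f · g = 1 + 2x + x^2 + 2x^3


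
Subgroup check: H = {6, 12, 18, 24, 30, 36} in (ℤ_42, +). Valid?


Subgroup test for H = {6, 12, 18, 24, 30, 36} in (ℤ_42, +):
(1) 0 ∈ H? No
(2) Closure: for all a,b ∈ H, (a+b) mod 42 ∈ H? No  [counterexample: 6 + 36 = 0 ∉ H]
(3) Inverses: for all a ∈ H, -a mod 42 ∈ H? Yes

No, H is not a subgroup of ℤ_42


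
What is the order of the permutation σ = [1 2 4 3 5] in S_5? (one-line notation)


Cycle decomposition: (3 4)
Cycle lengths: 2
Order = lcm(2) = 2

ord(σ) = 2


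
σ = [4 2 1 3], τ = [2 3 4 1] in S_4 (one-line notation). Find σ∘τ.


σ∘τ: apply τ first, then σ
1 →τ 2 →σ 2
2 →τ 3 →σ 1
3 →τ 4 →σ 3
4 →τ 1 →σ 4

σ∘τ = [2 1 3 4]


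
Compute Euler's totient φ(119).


Factor n: 119 = 7 × 17
φ(n) = n · ∏(1 - 1/p) over distinct primes p | n
φ(119) = 119 · (1 - 1/7) · (1 - 1/17) = 96

φ(119) = 96


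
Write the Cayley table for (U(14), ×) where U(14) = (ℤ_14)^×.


Elements: {1, 3, 5, 9, 11, 13}
Operation: multiplication mod 14
Entry (a, b) = (a × b) mod 14

Cayley table:
   |  1 |  3 |  5 |  9 | 11 | 13
 1 |  1 |  3 |  5 |  9 | 11 | 13
 3 |  3 |  9 |  1 | 13 |  5 | 11
 5 |  5 |  1 | 11 |  3 | 13 |  9
 9 |  9 | 13 |  3 | 11 |  1 |  5
11 | 11 |  5 | 13 |  1 |  9 |  3
13 | 13 | 11 |  9 |  5 |  3 |  1


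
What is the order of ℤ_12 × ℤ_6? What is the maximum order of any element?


|ℤ_12 × ℤ_6| = 12 × 6 = 72
Max element order = lcm(12,6) = 12
Cyclic? No (gcd=6)

|ℤ_12×ℤ_6| = 72, max element order = 12


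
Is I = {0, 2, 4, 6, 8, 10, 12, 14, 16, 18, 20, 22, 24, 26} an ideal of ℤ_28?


Check ideal conditions for I = {0, 2, 4, 6, 8, 10, 12, 14, 16, 18, 20, 22, 24, 26} in ℤ_28:
(1) I is an additive subgroup? Yes
(2) For r ∈ ℤ_28 and a ∈ I: r·a ∈ I? Yes

Yes, I is an ideal of ℤ_28


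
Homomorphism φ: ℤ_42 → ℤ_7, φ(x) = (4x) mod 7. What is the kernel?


Kernel = preimage of identity
ker(φ) = {x ∈ ℤ_42 : 4x ≡ 0 (mod 7)}. Since 7 | 42, φ is well-defined. The kernel is the cyclic subgroup ⟨7⟩ of ℤ_42 (order 6), i.e. {0, 7, 14, 21, 28, 35}

ker(φ) = {0, 7, 14, 21, 28, 35}


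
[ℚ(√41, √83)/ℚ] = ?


[ℚ(√41,√83):ℚ] = [ℚ(√41,√83):ℚ(√41)]·[ℚ(√41):ℚ] = 2·2 = 4

[ℚ(√41, √83)/ℚ] = 4


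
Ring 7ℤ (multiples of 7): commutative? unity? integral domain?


7ℤ is a commutative ring under +,× but has no multiplicative identity (1 ∉ 7ℤ); it has no zero divisors, but without unity it is not an integral domain
Commutative: Yes
Integral domain: No
Has unity: No

7ℤ (multiples of 7): Commutative=Yes, Unity=No


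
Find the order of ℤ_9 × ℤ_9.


|A × B| = |A| · |B|
|ℤ_9 × ℤ_9| = 9 × 9 = 81

|ℤ_9 × ℤ_9| = 81


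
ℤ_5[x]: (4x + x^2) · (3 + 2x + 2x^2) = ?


Expand and collect like terms; reduce coefficients mod 5:
x^0: 0·3 = 0 ≡ 0 (mod 5)
x^1: 0·2 + 4·3 = 12 ≡ 2 (mod 5)
x^2: 0·2 + 4·2 + 1·3 = 11 ≡ 1 (mod 5)
x^3: 4·2 + 1·2 = 10 ≡ 0 (mod 5)
x^4: 1·2 = 2 ≡ 2 (mod 5)
Result: 2x + x^2 + 2x^4

f · g = 2x + x^2 + 2x^4


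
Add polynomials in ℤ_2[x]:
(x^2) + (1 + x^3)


Add coefficients mod 2:
x^0: 0 + 1 = 1 (mod 2)
x^1: 0 + 0 = 0 (mod 2)
x^2: 1 + 0 = 1 (mod 2)
x^3: 0 + 1 = 1 (mod 2)
Result: 1 + x^2 + x^3

f + g = 1 + x^2 + x^3


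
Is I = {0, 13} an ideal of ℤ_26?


Check ideal conditions for I = {0, 13} in ℤ_26:
(1) I is an additive subgroup? Yes
(2) For r ∈ ℤ_26 and a ∈ I: r·a ∈ I? Yes

Yes, I is an ideal of ℤ_26


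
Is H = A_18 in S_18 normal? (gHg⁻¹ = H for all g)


H = A_18 in S_18
A_18 has index 2 in S_18, and every subgroup of index 2 is normal

Yes, normal subgroup


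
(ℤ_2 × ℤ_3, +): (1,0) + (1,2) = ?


Operation: componentwise addition mod (2, 3)
(1,0) + (1,2) = ((a₁+b₁) mod 2, (a₂+b₂) mod 3) with a = (1,0), b = (1,2)

(1,0) + (1,2) = (0,2)


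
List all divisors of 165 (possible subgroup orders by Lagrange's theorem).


Lagrange's theorem: |H| divides |G|
|G| = 165
Divisors of 165: 1, 3, 5, 11, 15, 33, 55, 165

Possible subgroup orders: {1, 3, 5, 11, 15, 33, 55, 165}


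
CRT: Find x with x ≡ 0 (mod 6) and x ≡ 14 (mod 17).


m₁ = 6, m₂ = 17, gcd = 1, so CRT applies. M = m₁·m₂ = 102
Let M₁ = M/m₁ = 17, M₂ = M/m₂ = 6
Find y₁ ≡ M₁⁻¹ (mod m₁): 17⁻¹ ≡ 5 (mod 6)
Find y₂ ≡ M₂⁻¹ (mod m₂): 6⁻¹ ≡ 3 (mod 17)
x = a₁·M₁·y₁ + a₂·M₂·y₂ = 0·17·5 + 14·6·3 = 252
Reduce mod 102: x ≡ 48
Check: 48 mod 6 = 0 ✓, 48 mod 17 = 14 ✓

x ≡ 48 (mod 102)


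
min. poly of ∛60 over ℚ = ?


∛60 satisfies x³ - 60 = 0, irreducible over ℚ (no rational root; 60 is not a perfect cube)

Minimal polynomial: x³ - 60


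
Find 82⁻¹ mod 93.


Use the extended Euclidean algorithm to write 1 = 82·s + 93·t; then s mod 93 is the inverse.
Euclidean algorithm:
  82 = 0·93 + 82
  93 = 1·82 + 11
  82 = 7·11 + 5
  11 = 2·5 + 1
  5 = 5·1 + 0
gcd(82,93) = 1
Back-substitution gives: 82·(-17) + 93·(15) = 1
So 82⁻¹ ≡ -17 ≡ 76 (mod 93)
Check: 82 × 76 = 6232 ≡ 1 (mod 93) ✓

82⁻¹ ≡ 76 (mod 93)


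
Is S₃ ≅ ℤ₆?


Comparing S₃ and ℤ₆:
S₃ is non-abelian, ℤ₆ is abelian

No, S₃ ≇ ℤ₆


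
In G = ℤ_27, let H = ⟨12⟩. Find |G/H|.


|⟨12⟩| = n / gcd(12, 27) = 27 / 3 = 9
H is normal (ℤ_27 is abelian).
|G/H| = |G| / |H| = 27 / 9 = 3

|G/H| = 3


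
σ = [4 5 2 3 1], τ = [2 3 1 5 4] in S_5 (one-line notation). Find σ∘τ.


σ∘τ: apply τ first, then σ
1 →τ 2 →σ 5
2 →τ 3 →σ 2
3 →τ 1 →σ 4
4 →τ 5 →σ 1
5 →τ 4 →σ 3

σ∘τ = [5 2 4 1 3]


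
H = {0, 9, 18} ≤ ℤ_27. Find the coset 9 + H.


9 + H = {9 + h (mod 27) : h ∈ H}
9+0=9, 9+9=18, 9+18=0
9 + H = {0, 9, 18} = 0 + H

9 + H = {0, 9, 18}


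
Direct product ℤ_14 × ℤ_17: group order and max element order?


|ℤ_14 × ℤ_17| = 14 × 17 = 238
Max element order = lcm(14,17) = 238
Cyclic? Yes (gcd=1)

|ℤ_14×ℤ_17| = 238, max element order = 238


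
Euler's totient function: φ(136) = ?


Factor n: 136 = 2^3 × 17
φ(n) = n · ∏(1 - 1/p) over distinct primes p | n
φ(136) = 136 · (1 - 1/2) · (1 - 1/17) = 64

φ(136) = 64


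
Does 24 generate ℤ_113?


g generates ℤ_n iff gcd(g, n) = 1
gcd(24, 113) = 1
Since gcd = 1, 24 is a generator.

Yes, 24 generates ℤ_113


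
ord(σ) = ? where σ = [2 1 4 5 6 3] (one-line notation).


Cycle decomposition: (1 2) (3 4 5 6)
Cycle lengths: 2, 4
Order = lcm(2, 4) = 4

ord(σ) = 4


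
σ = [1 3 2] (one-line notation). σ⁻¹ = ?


To find σ⁻¹, swap domain and range:
σ(1) = 1 → σ⁻¹(1) = 1
σ(2) = 3 → σ⁻¹(3) = 2
σ(3) = 2 → σ⁻¹(2) = 3

σ⁻¹ = [1 3 2]


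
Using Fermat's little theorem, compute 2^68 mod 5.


Fermat's little theorem: if p is prime and gcd(a,p)=1, then a^(p-1) ≡ 1 (mod p)
p = 5 is prime, gcd(2,5) = 1
Reduce exponent: 68 mod 4 = 0
So 2^68 ≡ 2^0 (mod 5)
2^0 = 1

2^68 ≡ 1 (mod 5)


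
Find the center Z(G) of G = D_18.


Z(G) = {g ∈ G | gx = xg for all x ∈ G}
For even n, Z(D_n) = {e, r^(n/2)}: the 180° rotation r^9 commutes with every reflection and rotation

Z(D_18) = {e, r^9}


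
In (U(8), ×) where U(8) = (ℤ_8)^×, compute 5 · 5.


Operation: multiplication mod 8
5 · 5 = (a × b) mod 8 with a = 5, b = 5

5 · 5 = 1


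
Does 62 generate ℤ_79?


g generates ℤ_n iff gcd(g, n) = 1
gcd(62, 79) = 1
Since gcd = 1, 62 is a generator.

Yes, 62 generates ℤ_79


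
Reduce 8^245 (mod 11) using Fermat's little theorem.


Fermat's little theorem: if p is prime and gcd(a,p)=1, then a^(p-1) ≡ 1 (mod p)
p = 11 is prime, gcd(8,11) = 1
Reduce exponent: 245 mod 10 = 5
So 8^245 ≡ 8^5 (mod 11)
8^5 mod 11 = 10

8^245 ≡ 10 (mod 11)


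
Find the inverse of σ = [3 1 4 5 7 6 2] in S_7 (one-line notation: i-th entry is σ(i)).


To find σ⁻¹, swap domain and range:
σ(1) = 3 → σ⁻¹(3) = 1
σ(2) = 1 → σ⁻¹(1) = 2
σ(3) = 4 → σ⁻¹(4) = 3
σ(4) = 5 → σ⁻¹(5) = 4
σ(5) = 7 → σ⁻¹(7) = 5
σ(6) = 6 → σ⁻¹(6) = 6
σ(7) = 2 → σ⁻¹(2) = 7

σ⁻¹ = [2 7 1 3 4 6 5]


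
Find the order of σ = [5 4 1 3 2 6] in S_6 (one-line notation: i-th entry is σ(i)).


Cycle decomposition: (1 5 2 4 3)
Cycle lengths: 5
Order = lcm(5) = 5

ord(σ) = 5


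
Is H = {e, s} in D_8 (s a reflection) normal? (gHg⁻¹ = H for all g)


H = {e, s} in D_8 (s a reflection)
r·s·r⁻¹ = sr⁻² ≠ s for n ≥ 3, so {e, s} is not closed under conjugation

No, not a normal subgroup


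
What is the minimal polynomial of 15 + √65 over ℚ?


Let α = 15 + √65. Then α - 15 = √65, so (α - 15)² = 65, giving α² - 30α + 160 = 0. Degree 2 and α ∉ ℚ, so this is the minimal polynomial.

Minimal polynomial: x² - 30x + 160


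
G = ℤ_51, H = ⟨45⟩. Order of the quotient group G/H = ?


|⟨45⟩| = n / gcd(45, 51) = 51 / 3 = 17
H is normal (ℤ_51 is abelian).
|G/H| = |G| / |H| = 51 / 17 = 3

|G/H| = 3


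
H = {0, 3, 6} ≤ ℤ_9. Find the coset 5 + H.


5 + H = {5 + h (mod 9) : h ∈ H}
5+0=5, 5+3=8, 5+6=2
5 + H = {2, 5, 8} = 2 + H

5 + H = {2, 5, 8}


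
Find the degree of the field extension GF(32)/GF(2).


GF(32) = GF(2^5), so the extension degree is 5

[GF(32)/GF(2)] = 5


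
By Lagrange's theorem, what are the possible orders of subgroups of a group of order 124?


Lagrange's theorem: |H| divides |G|
|G| = 124
Divisors of 124: 1, 2, 4, 31, 62, 124

Possible subgroup orders: {1, 2, 4, 31, 62, 124}


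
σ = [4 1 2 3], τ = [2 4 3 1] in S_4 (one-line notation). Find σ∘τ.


σ∘τ: apply τ first, then σ
1 →τ 2 →σ 1
2 →τ 4 →σ 3
3 →τ 3 →σ 2
4 →τ 1 →σ 4

σ∘τ = [1 3 2 4]


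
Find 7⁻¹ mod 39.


Use the extended Euclidean algorithm to write 1 = 7·s + 39·t; then s mod 39 is the inverse.
Euclidean algorithm:
  7 = 0·39 + 7
  39 = 5·7 + 4
  7 = 1·4 + 3
  4 = 1·3 + 1
  3 = 3·1 + 0
gcd(7,39) = 1
Back-substitution gives: 7·(-11) + 39·(2) = 1
So 7⁻¹ ≡ -11 ≡ 28 (mod 39)
Check: 7 × 28 = 196 ≡ 1 (mod 39) ✓

7⁻¹ ≡ 28 (mod 39)


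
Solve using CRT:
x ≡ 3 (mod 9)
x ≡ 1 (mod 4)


m₁ = 9, m₂ = 4, gcd = 1, so CRT applies. M = m₁·m₂ = 36
Let M₁ = M/m₁ = 4, M₂ = M/m₂ = 9
Find y₁ ≡ M₁⁻¹ (mod m₁): 4⁻¹ ≡ 7 (mod 9)
Find y₂ ≡ M₂⁻¹ (mod m₂): 9⁻¹ ≡ 1 (mod 4)
x = a₁·M₁·y₁ + a₂·M₂·y₂ = 3·4·7 + 1·9·1 = 93
Reduce mod 36: x ≡ 21
Check: 21 mod 9 = 3 ✓, 21 mod 4 = 1 ✓

x ≡ 21 (mod 36)


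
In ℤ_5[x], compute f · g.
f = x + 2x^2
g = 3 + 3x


Expand and collect like terms; reduce coefficients mod 5:
x^0: 0·3 = 0 ≡ 0 (mod 5)
x^1: 0·3 + 1·3 = 3 ≡ 3 (mod 5)
x^2: 1·3 + 2·3 = 9 ≡ 4 (mod 5)
x^3: 2·3 = 6 ≡ 1 (mod 5)
Result: 3x + 4x^2 + x^3

f · g = 3x + 4x^2 + x^3


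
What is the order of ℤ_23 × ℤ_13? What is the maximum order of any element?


|ℤ_23 × ℤ_13| = 23 × 13 = 299
Max element order = lcm(23,13) = 299
Cyclic? Yes (gcd=1)

|ℤ_23×ℤ_13| = 299, max element order = 299


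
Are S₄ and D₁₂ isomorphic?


Comparing S₄ and D₁₂:
S₄ has trivial center; D₁₂ has center {e, r⁶}

No, S₄ ≇ D₁₂


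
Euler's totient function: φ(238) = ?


Factor n: 238 = 2 × 7 × 17
φ(n) = n · ∏(1 - 1/p) over distinct primes p | n
φ(238) = 238 · (1 - 1/2) · (1 - 1/7) · (1 - 1/17) = 96

φ(238) = 96


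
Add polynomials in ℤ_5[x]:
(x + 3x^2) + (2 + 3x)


Add coefficients mod 5:
x^0: 0 + 2 = 2 (mod 5)
x^1: 1 + 3 = 4 (mod 5)
x^2: 3 + 0 = 3 (mod 5)
Result: 2 + 4x + 3x^2

f + g = 2 + 4x + 3x^2


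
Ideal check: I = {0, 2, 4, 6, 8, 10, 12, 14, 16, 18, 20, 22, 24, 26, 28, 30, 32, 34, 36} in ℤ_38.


Check ideal conditions for I = {0, 2, 4, 6, 8, 10, 12, 14, 16, 18, 20, 22, 24, 26, 28, 30, 32, 34, 36} in ℤ_38:
(1) I is an additive subgroup? Yes
(2) For r ∈ ℤ_38 and a ∈ I: r·a ∈ I? Yes

Yes, I is an ideal of ℤ_38


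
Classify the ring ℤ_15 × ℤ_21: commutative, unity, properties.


Direct product ring; commutative with unity (1,1); but (1,0)·(0,1) = (0,0) gives zero divisors, so not an integral domain
Commutative: Yes
Integral domain: No
Has unity: Yes

ℤ_15 × ℤ_21: Commutative=Yes, Unity=Yes


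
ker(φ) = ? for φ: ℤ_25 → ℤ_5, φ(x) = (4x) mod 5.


Kernel = preimage of identity
ker(φ) = {x ∈ ℤ_25 : 4x ≡ 0 (mod 5)}. Since 5 | 25, φ is well-defined. The kernel is the cyclic subgroup ⟨5⟩ of ℤ_25 (order 5), i.e. {0, 5, 10, 15, 20}

ker(φ) = {0, 5, 10, 15, 20}


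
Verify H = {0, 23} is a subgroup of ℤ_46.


Subgroup test for H = {0, 23} in (ℤ_46, +):
(1) 0 ∈ H? Yes
(2) Closure: for all a,b ∈ H, (a+b) mod 46 ∈ H? Yes
(3) Inverses: for all a ∈ H, -a mod 46 ∈ H? Yes

Yes, H is a subgroup of ℤ_46


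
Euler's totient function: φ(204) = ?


Factor n: 204 = 2^2 × 3 × 17
φ(n) = n · ∏(1 - 1/p) over distinct primes p | n
φ(204) = 204 · (1 - 1/2) · (1 - 1/3) · (1 - 1/17) = 64

φ(204) = 64


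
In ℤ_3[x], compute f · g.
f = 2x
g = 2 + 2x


Expand and collect like terms; reduce coefficients mod 3:
x^0: 0·2 = 0 ≡ 0 (mod 3)
x^1: 0·2 + 2·2 = 4 ≡ 1 (mod 3)
x^2: 2·2 = 4 ≡ 1 (mod 3)
Result: x + x^2

f · g = x + x^2


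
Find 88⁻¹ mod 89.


Use the extended Euclidean algorithm to write 1 = 88·s + 89·t; then s mod 89 is the inverse.
Euclidean algorithm:
  88 = 0·89 + 88
  89 = 1·88 + 1
  88 = 88·1 + 0
gcd(88,89) = 1
Back-substitution gives: 88·(-1) + 89·(1) = 1
So 88⁻¹ ≡ -1 ≡ 88 (mod 89)
Check: 88 × 88 = 7744 ≡ 1 (mod 89) ✓

88⁻¹ ≡ 88 (mod 89)


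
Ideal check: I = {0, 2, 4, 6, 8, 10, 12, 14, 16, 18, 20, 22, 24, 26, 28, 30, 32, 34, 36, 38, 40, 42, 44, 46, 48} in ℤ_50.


Check ideal conditions for I = {0, 2, 4, 6, 8, 10, 12, 14, 16, 18, 20, 22, 24, 26, 28, 30, 32, 34, 36, 38, 40, 42, 44, 46, 48} in ℤ_50:
(1) I is an additive subgroup? Yes
(2) For r ∈ ℤ_50 and a ∈ I: r·a ∈ I? Yes

Yes, I is an ideal of ℤ_50


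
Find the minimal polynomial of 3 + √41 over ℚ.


Let α = 3 + √41. Then α - 3 = √41, so (α - 3)² = 41, giving α² - 6α - 32 = 0. Degree 2 and α ∉ ℚ, so this is the minimal polynomial.

Minimal polynomial: x² - 6x - 32


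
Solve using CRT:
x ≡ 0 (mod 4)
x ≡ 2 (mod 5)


m₁ = 4, m₂ = 5, gcd = 1, so CRT applies. M = m₁·m₂ = 20
Let M₁ = M/m₁ = 5, M₂ = M/m₂ = 4
Find y₁ ≡ M₁⁻¹ (mod m₁): 5⁻¹ ≡ 1 (mod 4)
Find y₂ ≡ M₂⁻¹ (mod m₂): 4⁻¹ ≡ 4 (mod 5)
x = a₁·M₁·y₁ + a₂·M₂·y₂ = 0·5·1 + 2·4·4 = 32
Reduce mod 20: x ≡ 12
Check: 12 mod 4 = 0 ✓, 12 mod 5 = 2 ✓

x ≡ 12 (mod 20)


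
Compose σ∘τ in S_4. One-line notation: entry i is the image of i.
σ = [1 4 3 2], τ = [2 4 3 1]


σ∘τ: apply τ first, then σ
1 →τ 2 →σ 4
2 →τ 4 →σ 2
3 →τ 3 →σ 3
4 →τ 1 →σ 1

σ∘τ = [4 2 3 1]


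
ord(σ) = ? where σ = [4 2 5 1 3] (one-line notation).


Cycle decomposition: (1 4) (3 5)
Cycle lengths: 2, 2
Order = lcm(2, 2) = 2

ord(σ) = 2


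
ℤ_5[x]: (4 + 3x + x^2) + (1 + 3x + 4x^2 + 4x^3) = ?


Add coefficients mod 5:
x^0: 4 + 1 = 0 (mod 5)
x^1: 3 + 3 = 1 (mod 5)
x^2: 1 + 4 = 0 (mod 5)
x^3: 0 + 4 = 4 (mod 5)
Result: x + 4x^3

f + g = x + 4x^3


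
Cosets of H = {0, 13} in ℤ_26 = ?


H = {0, 13}, |H| = 2
Number of cosets = |G|/|H| = 26/2 = 13
0 + H = {0, 13}
1 + H = {1, 14}
2 + H = {2, 15}
3 + H = {3, 16}
4 + H = {4, 17}
5 + H = {5, 18}
6 + H = {6, 19}
7 + H = {7, 20}
8 + H = {8, 21}
9 + H = {9, 22}
10 + H = {10, 23}
11 + H = {11, 24}
12 + H = {12, 25}

Cosets: 0+H={0,13}; 1+H={1,14}; 2+H={2,15}; 3+H={3,16}; 4+H={4,17}; 5+H={5,18}; 6+H={6,19}; 7+H={7,20}; 8+H={8,21}; 9+H={9,22}; 10+H={10,23}; 11+H={11,24}; 12+H={12,25}


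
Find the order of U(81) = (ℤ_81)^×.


U(n) is the group of units mod n; |U(n)| = φ(n)
|U(81)| = φ(81) = 54

|U(81) = (ℤ_81)^×| = 54


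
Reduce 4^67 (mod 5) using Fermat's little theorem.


Fermat's little theorem: if p is prime and gcd(a,p)=1, then a^(p-1) ≡ 1 (mod p)
p = 5 is prime, gcd(4,5) = 1
Reduce exponent: 67 mod 4 = 3
So 4^67 ≡ 4^3 (mod 5)
4^3 mod 5 = 4

4^67 ≡ 4 (mod 5)


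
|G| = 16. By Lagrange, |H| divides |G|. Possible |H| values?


Lagrange's theorem: |H| divides |G|
|G| = 16
Divisors of 16: 1, 2, 4, 8, 16

Possible subgroup orders: {1, 2, 4, 8, 16}


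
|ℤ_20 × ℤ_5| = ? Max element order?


|ℤ_20 × ℤ_5| = 20 × 5 = 100
Max element order = lcm(20,5) = 20
Cyclic? No (gcd=5)

|ℤ_20×ℤ_5| = 100, max element order = 20


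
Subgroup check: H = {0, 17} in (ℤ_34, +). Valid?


Subgroup test for H = {0, 17} in (ℤ_34, +):
(1) 0 ∈ H? Yes
(2) Closure: for all a,b ∈ H, (a+b) mod 34 ∈ H? Yes
(3) Inverses: for all a ∈ H, -a mod 34 ∈ H? Yes

Yes, H is a subgroup of ℤ_34


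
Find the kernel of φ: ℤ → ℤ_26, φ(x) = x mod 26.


Kernel = preimage of identity
ker(φ) = {x ∈ ℤ : x ≡ 0 (mod 26)} = 26ℤ = {0, ±26, ±52, ...}

ker(φ) = 26ℤ


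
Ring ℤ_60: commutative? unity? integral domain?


ℤ_60 is a commutative ring with unity 1; 60 = 2×30 is composite, so 2·30 ≡ 0 gives zero divisors (not an integral domain)
Commutative: Yes
Integral domain: No
Has unity: Yes

ℤ_60: Commutative=Yes, Unity=Yes


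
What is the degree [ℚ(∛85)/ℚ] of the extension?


∛85 has minimal polynomial x³ - 85 (irreducible over ℚ since 85 is not a perfect cube)

[ℚ(∛85)/ℚ] = 3


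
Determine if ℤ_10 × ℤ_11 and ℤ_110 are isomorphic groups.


Comparing ℤ_10 × ℤ_11 and ℤ_110:
gcd(10,11) = 1, so ℤ_10 × ℤ_11 ≅ ℤ_110 (CRT)

Yes, ℤ_10 × ℤ_11 ≅ ℤ_110


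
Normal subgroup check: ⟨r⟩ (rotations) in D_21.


H = ⟨r⟩ (rotations) in D_21
The rotation subgroup ⟨r⟩ has index 2 in D_21, so it is normal

Yes, normal subgroup


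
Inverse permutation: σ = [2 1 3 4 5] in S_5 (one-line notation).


To find σ⁻¹, swap domain and range:
σ(1) = 2 → σ⁻¹(2) = 1
σ(2) = 1 → σ⁻¹(1) = 2
σ(3) = 3 → σ⁻¹(3) = 3
σ(4) = 4 → σ⁻¹(4) = 4
σ(5) = 5 → σ⁻¹(5) = 5

σ⁻¹ = [2 1 3 4 5]


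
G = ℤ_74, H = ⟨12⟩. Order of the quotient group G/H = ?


|⟨12⟩| = n / gcd(12, 74) = 74 / 2 = 37
H is normal (ℤ_74 is abelian).
|G/H| = |G| / |H| = 74 / 37 = 2

|G/H| = 2


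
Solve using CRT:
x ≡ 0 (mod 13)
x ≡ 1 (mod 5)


m₁ = 13, m₂ = 5, gcd = 1, so CRT applies. M = m₁·m₂ = 65
Let M₁ = M/m₁ = 5, M₂ = M/m₂ = 13
Find y₁ ≡ M₁⁻¹ (mod m₁): 5⁻¹ ≡ 8 (mod 13)
Find y₂ ≡ M₂⁻¹ (mod m₂): 13⁻¹ ≡ 2 (mod 5)
x = a₁·M₁·y₁ + a₂·M₂·y₂ = 0·5·8 + 1·13·2 = 26
Reduce mod 65: x ≡ 26
Check: 26 mod 13 = 0 ✓, 26 mod 5 = 1 ✓

x ≡ 26 (mod 65)


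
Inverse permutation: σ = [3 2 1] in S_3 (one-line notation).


To find σ⁻¹, swap domain and range:
σ(1) = 3 → σ⁻¹(3) = 1
σ(2) = 2 → σ⁻¹(2) = 2
σ(3) = 1 → σ⁻¹(1) = 3

σ⁻¹ = [3 2 1]


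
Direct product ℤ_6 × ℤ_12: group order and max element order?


|ℤ_6 × ℤ_12| = 6 × 12 = 72
Max element order = lcm(6,12) = 12
Cyclic? No (gcd=6)

|ℤ_6×ℤ_12| = 72, max element order = 12


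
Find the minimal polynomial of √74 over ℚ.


√74 satisfies x² - 74 = 0, irreducible over ℚ since 74 is squarefree

Minimal polynomial: x² - 74


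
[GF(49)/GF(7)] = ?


GF(49) = GF(7^2), so the extension degree is 2

[GF(49)/GF(7)] = 2


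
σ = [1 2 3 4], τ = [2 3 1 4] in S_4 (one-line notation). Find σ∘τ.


σ∘τ: apply τ first, then σ
1 →τ 2 →σ 2
2 →τ 3 →σ 3
3 →τ 1 →σ 1
4 →τ 4 →σ 4

σ∘τ = [2 3 1 4]


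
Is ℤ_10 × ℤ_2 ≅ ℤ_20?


Comparing ℤ_10 × ℤ_2 and ℤ_20:
gcd(10,2) = 2 ≠ 1. Max element order in ℤ_10×ℤ_2 is lcm(10,2) = 10 < 20, so it has no element of order 20

No, ℤ_10 × ℤ_2 ≇ ℤ_20


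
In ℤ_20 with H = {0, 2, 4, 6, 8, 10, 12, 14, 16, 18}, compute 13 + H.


13 + H = {13 + h (mod 20) : h ∈ H}
13+0=13, 13+2=15, 13+4=17, 13+6=19, 13+8=1, 13+10=3, 13+12=5, 13+14=7, 13+16=9, 13+18=11
13 + H = {1, 3, 5, 7, 9, 11, 13, 15, 17, 19} = 1 + H

13 + H = {1, 3, 5, 7, 9, 11, 13, 15, 17, 19}


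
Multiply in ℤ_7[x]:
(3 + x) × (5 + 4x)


Expand and collect like terms; reduce coefficients mod 7:
x^0: 3·5 = 15 ≡ 1 (mod 7)
x^1: 3·4 + 1·5 = 17 ≡ 3 (mod 7)
x^2: 1·4 = 4 ≡ 4 (mod 7)
Result: 1 + 3x + 4x^2

f · g = 1 + 3x + 4x^2


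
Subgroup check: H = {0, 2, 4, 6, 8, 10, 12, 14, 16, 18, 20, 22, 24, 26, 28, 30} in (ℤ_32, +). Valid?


Subgroup test for H = {0, 2, 4, 6, 8, 10, 12, 14, 16, 18, 20, 22, 24, 26, 28, 30} in (ℤ_32, +):
(1) 0 ∈ H? Yes
(2) Closure: for all a,b ∈ H, (a+b) mod 32 ∈ H? Yes
(3) Inverses: for all a ∈ H, -a mod 32 ∈ H? Yes

Yes, H is a subgroup of ℤ_32


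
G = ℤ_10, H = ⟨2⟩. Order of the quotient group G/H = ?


|⟨2⟩| = n / gcd(2, 10) = 10 / 2 = 5
H is normal (ℤ_10 is abelian).
|G/H| = |G| / |H| = 10 / 5 = 2

|G/H| = 2


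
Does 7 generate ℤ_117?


g generates ℤ_n iff gcd(g, n) = 1
gcd(7, 117) = 1
Since gcd = 1, 7 is a generator.

Yes, 7 generates ℤ_117


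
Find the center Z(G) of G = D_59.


Z(G) = {g ∈ G | gx = xg for all x ∈ G}
For odd n, Z(D_n) = {e}: no nontrivial rotation commutes with all reflections

Z(D_59) = {e}


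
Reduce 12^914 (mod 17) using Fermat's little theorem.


Fermat's little theorem: if p is prime and gcd(a,p)=1, then a^(p-1) ≡ 1 (mod p)
p = 17 is prime, gcd(12,17) = 1
Reduce exponent: 914 mod 16 = 2
So 12^914 ≡ 12^2 (mod 17)
12^2 mod 17 = 8

12^914 ≡ 8 (mod 17)


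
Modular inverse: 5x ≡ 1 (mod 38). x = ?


Use the extended Euclidean algorithm to write 1 = 5·s + 38·t; then s mod 38 is the inverse.
Euclidean algorithm:
  5 = 0·38 + 5
  38 = 7·5 + 3
  5 = 1·3 + 2
  3 = 1·2 + 1
  2 = 2·1 + 0
gcd(5,38) = 1
Back-substitution gives: 5·(-15) + 38·(2) = 1
So 5⁻¹ ≡ -15 ≡ 23 (mod 38)
Check: 5 × 23 = 115 ≡ 1 (mod 38) ✓

5⁻¹ ≡ 23 (mod 38)


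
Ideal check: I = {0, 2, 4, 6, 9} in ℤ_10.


Check ideal conditions for I = {0, 2, 4, 6, 9} in ℤ_10:
(1) I is an additive subgroup? No
(2) For r ∈ ℤ_10 and a ∈ I: r·a ∈ I? No  [counterexample: r=2, a=4, r·a mod 10 = 8 ∉ I]

No, I is not an ideal of ℤ_10


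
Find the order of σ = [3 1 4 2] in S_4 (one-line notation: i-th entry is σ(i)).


Cycle decomposition: (1 3 4 2)
Cycle lengths: 4
Order = lcm(4) = 4

ord(σ) = 4


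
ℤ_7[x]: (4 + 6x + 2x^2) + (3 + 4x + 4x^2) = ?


Add coefficients mod 7:
x^0: 4 + 3 = 0 (mod 7)
x^1: 6 + 4 = 3 (mod 7)
x^2: 2 + 4 = 6 (mod 7)
Result: 3x + 6x^2

f + g = 3x + 6x^2


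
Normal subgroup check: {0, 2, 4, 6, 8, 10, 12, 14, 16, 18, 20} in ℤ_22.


H = {0, 2, 4, 6, 8, 10, 12, 14, 16, 18, 20} in ℤ_22
ℤ_22 is abelian; every subgroup of an abelian group is normal

Yes, normal subgroup


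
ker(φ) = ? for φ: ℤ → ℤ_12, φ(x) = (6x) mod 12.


Kernel = preimage of identity
ker(φ) = {x ∈ ℤ : 6x ≡ 0 (mod 12)}. gcd(6,12) = 6, so 6x ≡ 0 (mod 12) ⟺ x ≡ 0 (mod 12/6 = 2). Hence ker(φ) = 2ℤ

ker(φ) = 2ℤ


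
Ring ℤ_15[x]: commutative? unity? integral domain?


ℤ_15 has zero divisors (3·5 ≡ 0), and these lift to constant zero divisors in ℤ_15[x]; so not an integral domain
Commutative: Yes
Integral domain: No
Has unity: Yes

ℤ_15[x]: Commutative=Yes, Unity=Yes


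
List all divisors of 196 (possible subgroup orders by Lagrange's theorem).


Lagrange's theorem: |H| divides |G|
|G| = 196
Divisors of 196: 1, 2, 4, 7, 14, 28, 49, 98, 196

Possible subgroup orders: {1, 2, 4, 7, 14, 28, 49, 98, 196}


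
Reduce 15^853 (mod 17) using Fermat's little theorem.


Fermat's little theorem: if p is prime and gcd(a,p)=1, then a^(p-1) ≡ 1 (mod p)
p = 17 is prime, gcd(15,17) = 1
Reduce exponent: 853 mod 16 = 5
So 15^853 ≡ 15^5 (mod 17)
15^5 mod 17 = 2

15^853 ≡ 2 (mod 17)


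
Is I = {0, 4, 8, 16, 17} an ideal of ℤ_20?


Check ideal conditions for I = {0, 4, 8, 16, 17} in ℤ_20:
(1) I is an additive subgroup? No
(2) For r ∈ ℤ_20 and a ∈ I: r·a ∈ I? No  [counterexample: r=2, a=16, r·a mod 20 = 12 ∉ I]

No, I is not an ideal of ℤ_20


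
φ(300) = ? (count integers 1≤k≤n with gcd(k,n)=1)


Factor n: 300 = 2^2 × 3 × 5^2
φ(n) = n · ∏(1 - 1/p) over distinct primes p | n
φ(300) = 300 · (1 - 1/2) · (1 - 1/3) · (1 - 1/5) = 80

φ(300) = 80


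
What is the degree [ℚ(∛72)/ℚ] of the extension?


∛72 has minimal polynomial x³ - 72 (irreducible over ℚ since 72 is not a perfect cube)

[ℚ(∛72)/ℚ] = 3


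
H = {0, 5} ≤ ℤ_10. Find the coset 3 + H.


3 + H = {3 + h (mod 10) : h ∈ H}
3+0=3, 3+5=8

3 + H = {3, 8}


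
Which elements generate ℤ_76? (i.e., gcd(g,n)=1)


g generates ℤ_n iff gcd(g,n) = 1
Prime factors of 76: 2, 19
Generators are g ∈ {1,...,75} not divisible by any of these primes.
Generators: {1, 3, 5, 7, 9, 11, 13, 15, 17, 21, 23, 25, 27, 29, 31, 33, 35, 37, 39, 41, 43, 45, 47, 49, 51, 53, 55, 59, 61, 63, 65, 67, 69, 71, 73, 75}
Number of generators = φ(76) = 36

Generators of ℤ_76 = {1, 3, 5, 7, 9, 11, 13, 15, 17, 21, 23, 25, 27, 29, 31, 33, 35, 37, 39, 41, 43, 45, 47, 49, 51, 53, 55, 59, 61, 63, 65, 67, 69, 71, 73, 75}


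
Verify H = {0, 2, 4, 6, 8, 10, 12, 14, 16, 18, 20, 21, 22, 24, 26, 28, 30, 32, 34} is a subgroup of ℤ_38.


Subgroup test for H = {0, 2, 4, 6, 8, 10, 12, 14, 16, 18, 20, 21, 22, 24, 26, 28, 30, 32, 34} in (ℤ_38, +):
(1) 0 ∈ H? Yes
(2) Closure: for all a,b ∈ H, (a+b) mod 38 ∈ H? No  [counterexample: 2 + 21 = 23 ∉ H]
(3) Inverses: for all a ∈ H, -a mod 38 ∈ H? No

No, H is not a subgroup of ℤ_38


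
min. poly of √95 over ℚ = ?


√95 satisfies x² - 95 = 0, irreducible over ℚ since 95 is squarefree

Minimal polynomial: x² - 95


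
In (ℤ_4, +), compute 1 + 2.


Operation: addition mod 4
1 + 2 = (a + b) mod 4 with a = 1, b = 2

1 + 2 = 3


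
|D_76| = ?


|D_n| = 2n (n rotations and n reflections)
|D_76| = 2×76 = 152

|D_76| = 152


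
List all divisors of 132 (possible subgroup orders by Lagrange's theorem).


Lagrange's theorem: |H| divides |G|
|G| = 132
Divisors of 132: 1, 2, 3, 4, 6, 11, 12, 22, 33, 44, 66, 132

Possible subgroup orders: {1, 2, 3, 4, 6, 11, 12, 22, 33, 44, 66, 132}


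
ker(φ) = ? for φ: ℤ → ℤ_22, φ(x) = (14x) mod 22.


Kernel = preimage of identity
ker(φ) = {x ∈ ℤ : 14x ≡ 0 (mod 22)}. gcd(14,22) = 2, so 14x ≡ 0 (mod 22) ⟺ x ≡ 0 (mod 22/2 = 11). Hence ker(φ) = 11ℤ

ker(φ) = 11ℤ


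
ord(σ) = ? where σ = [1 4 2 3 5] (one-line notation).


Cycle decomposition: (2 4 3)
Cycle lengths: 3
Order = lcm(3) = 3

ord(σ) = 3


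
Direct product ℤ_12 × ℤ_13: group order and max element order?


|ℤ_12 × ℤ_13| = 12 × 13 = 156
Max element order = lcm(12,13) = 156
Cyclic? Yes (gcd=1)

|ℤ_12×ℤ_13| = 156, max element order = 156


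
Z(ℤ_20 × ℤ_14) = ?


Z(G) = {g ∈ G | gx = xg for all x ∈ G}
Direct product of abelian groups is abelian, so Z(G) = G

Z(ℤ_20 × ℤ_14) = ℤ_20 × ℤ_14


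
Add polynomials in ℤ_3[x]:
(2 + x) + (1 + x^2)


Add coefficients mod 3:
x^0: 2 + 1 = 0 (mod 3)
x^1: 1 + 0 = 1 (mod 3)
x^2: 0 + 1 = 1 (mod 3)
Result: x + x^2

f + g = x + x^2


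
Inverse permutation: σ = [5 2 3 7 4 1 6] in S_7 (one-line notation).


To find σ⁻¹, swap domain and range:
σ(1) = 5 → σ⁻¹(5) = 1
σ(2) = 2 → σ⁻¹(2) = 2
σ(3) = 3 → σ⁻¹(3) = 3
σ(4) = 7 → σ⁻¹(7) = 4
σ(5) = 4 → σ⁻¹(4) = 5
σ(6) = 1 → σ⁻¹(1) = 6
σ(7) = 6 → σ⁻¹(6) = 7

σ⁻¹ = [6 2 3 5 1 7 4]


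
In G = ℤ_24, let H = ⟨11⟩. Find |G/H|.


|⟨11⟩| = n / gcd(11, 24) = 24 / 1 = 24
H is normal (ℤ_24 is abelian).
|G/H| = |G| / |H| = 24 / 24 = 1

|G/H| = 1


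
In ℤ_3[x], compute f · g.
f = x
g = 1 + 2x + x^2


Expand and collect like terms; reduce coefficients mod 3:
x^0: 0·1 = 0 ≡ 0 (mod 3)
x^1: 0·2 + 1·1 = 1 ≡ 1 (mod 3)
x^2: 0·1 + 1·2 = 2 ≡ 2 (mod 3)
x^3: 1·1 = 1 ≡ 1 (mod 3)
Result: x + 2x^2 + x^3

f · g = x + 2x^2 + x^3


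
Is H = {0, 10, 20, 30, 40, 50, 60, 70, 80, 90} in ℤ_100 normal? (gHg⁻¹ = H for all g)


H = {0, 10, 20, 30, 40, 50, 60, 70, 80, 90} in ℤ_100
ℤ_100 is abelian; every subgroup of an abelian group is normal

Yes, normal subgroup


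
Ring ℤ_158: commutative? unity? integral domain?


ℤ_158 is a commutative ring with unity 1; 158 = 2×79 is composite, so 2·79 ≡ 0 gives zero divisors (not an integral domain)
Commutative: Yes
Integral domain: No
Has unity: Yes

ℤ_158: Commutative=Yes, Unity=Yes


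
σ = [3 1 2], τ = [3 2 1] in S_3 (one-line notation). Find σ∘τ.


σ∘τ: apply τ first, then σ
1 →τ 3 →σ 2
2 →τ 2 →σ 1
3 →τ 1 →σ 3

σ∘τ = [2 1 3]


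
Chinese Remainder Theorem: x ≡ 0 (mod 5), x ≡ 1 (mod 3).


m₁ = 5, m₂ = 3, gcd = 1, so CRT applies. M = m₁·m₂ = 15
Let M₁ = M/m₁ = 3, M₂ = M/m₂ = 5
Find y₁ ≡ M₁⁻¹ (mod m₁): 3⁻¹ ≡ 2 (mod 5)
Find y₂ ≡ M₂⁻¹ (mod m₂): 5⁻¹ ≡ 2 (mod 3)
x = a₁·M₁·y₁ + a₂·M₂·y₂ = 0·3·2 + 1·5·2 = 10
Reduce mod 15: x ≡ 10
Check: 10 mod 5 = 0 ✓, 10 mod 3 = 1 ✓

x ≡ 10 (mod 15)


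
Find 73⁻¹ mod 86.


Use the extended Euclidean algorithm to write 1 = 73·s + 86·t; then s mod 86 is the inverse.
Euclidean algorithm:
  73 = 0·86 + 73
  86 = 1·73 + 13
  73 = 5·13 + 8
  13 = 1·8 + 5
  8 = 1·5 + 3
  5 = 1·3 + 2
  3 = 1·2 + 1
  2 = 2·1 + 0
gcd(73,86) = 1
Back-substitution gives: 73·(33) + 86·(-28) = 1
So 73⁻¹ ≡ 33 ≡ 33 (mod 86)
Check: 73 × 33 = 2409 ≡ 1 (mod 86) ✓

73⁻¹ ≡ 33 (mod 86)


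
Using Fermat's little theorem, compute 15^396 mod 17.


Fermat's little theorem: if p is prime and gcd(a,p)=1, then a^(p-1) ≡ 1 (mod p)
p = 17 is prime, gcd(15,17) = 1
Reduce exponent: 396 mod 16 = 12
So 15^396 ≡ 15^12 (mod 17)
15^12 mod 17 = 16

15^396 ≡ 16 (mod 17)


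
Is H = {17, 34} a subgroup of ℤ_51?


Subgroup test for H = {17, 34} in (ℤ_51, +):
(1) 0 ∈ H? No
(2) Closure: for all a,b ∈ H, (a+b) mod 51 ∈ H? No  [counterexample: 17 + 34 = 0 ∉ H]
(3) Inverses: for all a ∈ H, -a mod 51 ∈ H? Yes

No, H is not a subgroup of ℤ_51


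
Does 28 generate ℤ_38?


g generates ℤ_n iff gcd(g, n) = 1
gcd(28, 38) = 2
Since gcd = 2 ≠ 1, ⟨28⟩ has order 19 < 38, so 28 is not a generator.

No, 28 does not generate ℤ_38


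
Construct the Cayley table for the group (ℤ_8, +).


Elements: {0, 1, 2, 3, 4, 5, 6, 7}
Operation: addition mod 8
Entry (a, b) = (a + b) mod 8

Cayley table:
  | 0 | 1 | 2 | 3 | 4 | 5 | 6 | 7
0 | 0 | 1 | 2 | 3 | 4 | 5 | 6 | 7
1 | 1 | 2 | 3 | 4 | 5 | 6 | 7 | 0
2 | 2 | 3 | 4 | 5 | 6 | 7 | 0 | 1
3 | 3 | 4 | 5 | 6 | 7 | 0 | 1 | 2
4 | 4 | 5 | 6 | 7 | 0 | 1 | 2 | 3
5 | 5 | 6 | 7 | 0 | 1 | 2 | 3 | 4
6 | 6 | 7 | 0 | 1 | 2 | 3 | 4 | 5
7 | 7 | 0 | 1 | 2 | 3 | 4 | 5 | 6


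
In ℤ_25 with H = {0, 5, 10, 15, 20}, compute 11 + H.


11 + H = {11 + h (mod 25) : h ∈ H}
11+0=11, 11+5=16, 11+10=21, 11+15=1, 11+20=6
11 + H = {1, 6, 11, 16, 21} = 1 + H

11 + H = {1, 6, 11, 16, 21}


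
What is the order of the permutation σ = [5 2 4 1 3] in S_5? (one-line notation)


Cycle decomposition: (1 5 3 4)
Cycle lengths: 4
Order = lcm(4) = 4

ord(σ) = 4


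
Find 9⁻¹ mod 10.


Use the extended Euclidean algorithm to write 1 = 9·s + 10·t; then s mod 10 is the inverse.
Euclidean algorithm:
  9 = 0·10 + 9
  10 = 1·9 + 1
  9 = 9·1 + 0
gcd(9,10) = 1
Back-substitution gives: 9·(-1) + 10·(1) = 1
So 9⁻¹ ≡ -1 ≡ 9 (mod 10)
Check: 9 × 9 = 81 ≡ 1 (mod 10) ✓

9⁻¹ ≡ 9 (mod 10)


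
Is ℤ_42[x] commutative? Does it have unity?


ℤ_42 has zero divisors (2·21 ≡ 0), and these lift to constant zero divisors in ℤ_42[x]; so not an integral domain
Commutative: Yes
Integral domain: No
Has unity: Yes

ℤ_42[x]: Commutative=Yes, Unity=Yes


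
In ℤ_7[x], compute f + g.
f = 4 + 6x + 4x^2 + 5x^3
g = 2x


Add coefficients mod 7:
x^0: 4 + 0 = 4 (mod 7)
x^1: 6 + 2 = 1 (mod 7)
x^2: 4 + 0 = 4 (mod 7)
x^3: 5 + 0 = 5 (mod 7)
Result: 4 + x + 4x^2 + 5x^3

f + g = 4 + x + 4x^2 + 5x^3


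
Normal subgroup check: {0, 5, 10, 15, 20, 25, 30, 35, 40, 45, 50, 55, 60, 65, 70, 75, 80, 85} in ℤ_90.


H = {0, 5, 10, 15, 20, 25, 30, 35, 40, 45, 50, 55, 60, 65, 70, 75, 80, 85} in ℤ_90
ℤ_90 is abelian; every subgroup of an abelian group is normal

Yes, normal subgroup


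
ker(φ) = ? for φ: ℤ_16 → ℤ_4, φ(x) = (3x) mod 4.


Kernel = preimage of identity
ker(φ) = {x ∈ ℤ_16 : 3x ≡ 0 (mod 4)}. Since 4 | 16, φ is well-defined. The kernel is the cyclic subgroup ⟨4⟩ of ℤ_16 (order 4), i.e. {0, 4, 8, 12}

ker(φ) = {0, 4, 8, 12}


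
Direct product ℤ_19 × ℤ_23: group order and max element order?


|ℤ_19 × ℤ_23| = 19 × 23 = 437
Max element order = lcm(19,23) = 437
Cyclic? Yes (gcd=1)

|ℤ_19×ℤ_23| = 437, max element order = 437


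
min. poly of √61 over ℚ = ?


√61 satisfies x² - 61 = 0, irreducible over ℚ since 61 is squarefree

Minimal polynomial: x² - 61


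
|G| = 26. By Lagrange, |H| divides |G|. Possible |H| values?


Lagrange's theorem: |H| divides |G|
|G| = 26
Divisors of 26: 1, 2, 13, 26

Possible subgroup orders: {1, 2, 13, 26}
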